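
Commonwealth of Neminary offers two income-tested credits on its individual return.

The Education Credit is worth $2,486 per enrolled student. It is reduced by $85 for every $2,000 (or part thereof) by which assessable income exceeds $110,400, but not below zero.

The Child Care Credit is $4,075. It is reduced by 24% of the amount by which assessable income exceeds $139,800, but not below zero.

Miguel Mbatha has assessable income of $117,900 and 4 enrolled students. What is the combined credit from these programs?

Education Credit: base = 4 × $2,486 = $9,944. income exceeds $110,400 by $7,500, which is 4 full-or-partial $2,000 increments; reduction = 4 × $85 = $340, leaving $9,604.
Child Care Credit: $117,900 is at or below the $139,800 threshold, so the full $4,075 applies.
Total: $9,604 + $4,075 = $13,679.

$13,679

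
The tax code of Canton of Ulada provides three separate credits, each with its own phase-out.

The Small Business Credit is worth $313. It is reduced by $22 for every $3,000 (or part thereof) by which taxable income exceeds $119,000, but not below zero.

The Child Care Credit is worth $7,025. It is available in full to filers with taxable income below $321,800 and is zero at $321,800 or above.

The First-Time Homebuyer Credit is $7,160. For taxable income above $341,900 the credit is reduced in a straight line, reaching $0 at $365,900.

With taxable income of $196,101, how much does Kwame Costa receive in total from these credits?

$14,185

Small Business Credit: income exceeds $119,000 by $77,101 → 26 increments × $22 = $572 ≥ base, so the credit is $0.
Child Care Credit: $196,101 is below the $321,800 cutoff, so the full $7,025 applies.
First-Time Homebuyer Credit: $196,101 is at or below the $341,900 threshold, so the full $7,160 applies.
Total: $0 + $7,025 + $7,160 = $14,185.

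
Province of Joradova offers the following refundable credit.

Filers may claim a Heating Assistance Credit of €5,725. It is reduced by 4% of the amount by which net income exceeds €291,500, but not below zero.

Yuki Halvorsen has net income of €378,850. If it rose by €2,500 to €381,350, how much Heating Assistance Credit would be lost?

€100

At €378,850 — 4% of the €87,350 excess over €291,500 is €3,494; credit = €5,725 − €3,494 = €2,231.
At €381,350 — 4% of the €89,850 excess over €291,500 is €3,594; credit = €5,725 − €3,594 = €2,131.
Lost: €2,231 − €2,131 = €100.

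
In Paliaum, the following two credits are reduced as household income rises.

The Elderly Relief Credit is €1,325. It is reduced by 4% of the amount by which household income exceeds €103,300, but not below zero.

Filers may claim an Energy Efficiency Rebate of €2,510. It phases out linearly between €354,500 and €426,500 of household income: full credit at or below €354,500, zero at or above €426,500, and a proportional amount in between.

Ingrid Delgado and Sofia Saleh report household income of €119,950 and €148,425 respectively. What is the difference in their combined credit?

Ingrid (€119,950): Elderly Relief Credit: 4% of the €16,650 excess over €103,300 is €666; credit = €1,325 − €666 = €659. Energy Efficiency Rebate: €119,950 is at or below the €354,500 threshold, so the full €2,510 applies. total €659 + €2,510 = €3,169
Sofia (€148,425): Elderly Relief Credit: 4% of the €45,125 excess over €103,300 is €1,805 ≥ base, so the credit is €0. Energy Efficiency Rebate: €148,425 is at or below the €354,500 threshold, so the full €2,510 applies. total €0 + €2,510 = €2,510
Difference: |€3,169 − €2,510| = €659.

€659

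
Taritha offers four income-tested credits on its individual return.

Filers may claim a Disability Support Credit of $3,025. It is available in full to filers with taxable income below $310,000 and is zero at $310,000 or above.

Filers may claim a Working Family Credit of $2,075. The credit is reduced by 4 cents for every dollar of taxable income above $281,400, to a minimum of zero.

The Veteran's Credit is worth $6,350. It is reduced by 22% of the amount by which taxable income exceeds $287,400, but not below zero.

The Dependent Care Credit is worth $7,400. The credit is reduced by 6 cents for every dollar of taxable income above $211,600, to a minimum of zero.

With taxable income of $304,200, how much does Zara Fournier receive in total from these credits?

$8,686

Disability Support Credit: $304,200 is below the $310,000 cutoff, so the full $3,025 applies.
Working Family Credit: 4% of the $22,800 excess over $281,400 is $912; credit = $2,075 − $912 = $1,163.
Veteran's Credit: 22% of the $16,800 excess over $287,400 is $3,696; credit = $6,350 − $3,696 = $2,654.
Dependent Care Credit: 6% of the $92,600 excess over $211,600 is $5,556; credit = $7,400 − $5,556 = $1,844.
Total: $3,025 + $1,163 + $2,654 + $1,844 = $8,686.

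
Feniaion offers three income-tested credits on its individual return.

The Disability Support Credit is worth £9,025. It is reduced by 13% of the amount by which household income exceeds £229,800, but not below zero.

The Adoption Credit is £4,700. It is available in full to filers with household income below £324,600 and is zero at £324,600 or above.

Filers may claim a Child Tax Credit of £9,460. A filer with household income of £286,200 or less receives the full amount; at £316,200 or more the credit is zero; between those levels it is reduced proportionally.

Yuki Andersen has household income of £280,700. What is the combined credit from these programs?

£16,568

Disability Support Credit: 13% of the £50,900 excess over £229,800 is £6,617; credit = £9,025 − £6,617 = £2,408.
Adoption Credit: £280,700 is below the £324,600 cutoff, so the full £4,700 applies.
Child Tax Credit: £280,700 is at or below the £286,200 threshold, so the full £9,460 applies.
Total: £2,408 + £4,700 + £9,460 = £16,568.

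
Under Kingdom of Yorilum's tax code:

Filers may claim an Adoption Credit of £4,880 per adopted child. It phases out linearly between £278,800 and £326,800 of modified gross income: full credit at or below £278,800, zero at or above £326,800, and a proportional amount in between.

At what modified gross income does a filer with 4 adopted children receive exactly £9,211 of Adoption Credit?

£304,150

Full credit = 4 × £4,880 = £19,520.
£9,211 is 9,211/19,520 of the full £19,520, so 10,309/19,520 of the £48,000 range has been used: income = £278,800 + £48,000 × 10,309/19,520 = £304,150.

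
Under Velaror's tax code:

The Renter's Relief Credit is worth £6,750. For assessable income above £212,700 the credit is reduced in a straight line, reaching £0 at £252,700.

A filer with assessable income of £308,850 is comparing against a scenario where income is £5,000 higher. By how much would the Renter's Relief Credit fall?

£0

At £308,850 — £308,850 is at or above £252,700, so the credit is £0.
At £313,850 — £313,850 is at or above £252,700, so the credit is £0.
Lost: £0 − £0 = £0.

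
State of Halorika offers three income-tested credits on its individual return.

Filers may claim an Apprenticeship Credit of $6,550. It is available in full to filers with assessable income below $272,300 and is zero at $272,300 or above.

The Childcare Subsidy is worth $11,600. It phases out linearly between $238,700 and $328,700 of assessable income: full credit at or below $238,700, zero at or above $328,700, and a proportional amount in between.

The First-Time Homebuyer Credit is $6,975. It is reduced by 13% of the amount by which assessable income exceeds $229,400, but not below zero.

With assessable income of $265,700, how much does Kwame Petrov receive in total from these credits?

Apprenticeship Credit: $265,700 is below the $272,300 cutoff, so the full $6,550 applies.
Childcare Subsidy: $265,700 is $27,000 into a $90,000 phase-out range, leaving 63,000/90,000 of the credit: $11,600 × 63,000/90,000 = $8,120.
First-Time Homebuyer Credit: 13% of the $36,300 excess over $229,400 is $4,719; credit = $6,975 − $4,719 = $2,256.
Total: $6,550 + $8,120 + $2,256 = $16,926.

$16,926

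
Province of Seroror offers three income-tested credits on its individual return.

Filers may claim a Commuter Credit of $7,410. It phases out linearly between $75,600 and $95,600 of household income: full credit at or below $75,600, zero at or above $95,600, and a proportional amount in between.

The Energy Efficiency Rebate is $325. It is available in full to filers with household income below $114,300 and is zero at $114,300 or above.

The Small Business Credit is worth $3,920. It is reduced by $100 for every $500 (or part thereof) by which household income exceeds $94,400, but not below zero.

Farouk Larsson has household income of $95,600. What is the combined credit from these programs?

Commuter Credit: $95,600 is at or above $95,600, so the credit is $0.
Energy Efficiency Rebate: $95,600 is below the $114,300 cutoff, so the full $325 applies.
Small Business Credit: income exceeds $94,400 by $1,200, which is 3 full-or-partial $500 increments; reduction = 3 × $100 = $300, leaving $3,620.
Total: $0 + $325 + $3,620 = $3,945.

$3,945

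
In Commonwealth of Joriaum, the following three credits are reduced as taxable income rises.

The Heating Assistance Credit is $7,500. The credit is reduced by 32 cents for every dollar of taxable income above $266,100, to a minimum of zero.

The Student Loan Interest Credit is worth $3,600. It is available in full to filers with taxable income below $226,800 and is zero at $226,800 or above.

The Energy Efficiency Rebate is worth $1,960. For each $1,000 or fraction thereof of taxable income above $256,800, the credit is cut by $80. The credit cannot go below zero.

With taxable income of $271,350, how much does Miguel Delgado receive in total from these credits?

$6,580

Heating Assistance Credit: 32% of the $5,250 excess over $266,100 is $1,680; credit = $7,500 − $1,680 = $5,820.
Student Loan Interest Credit: $271,350 meets or exceeds the $226,800 cutoff, so the credit is $0.
Energy Efficiency Rebate: income exceeds $256,800 by $14,550, which is 15 full-or-partial $1,000 increments; reduction = 15 × $80 = $1,200, leaving $760.
Total: $5,820 + $0 + $760 = $6,580.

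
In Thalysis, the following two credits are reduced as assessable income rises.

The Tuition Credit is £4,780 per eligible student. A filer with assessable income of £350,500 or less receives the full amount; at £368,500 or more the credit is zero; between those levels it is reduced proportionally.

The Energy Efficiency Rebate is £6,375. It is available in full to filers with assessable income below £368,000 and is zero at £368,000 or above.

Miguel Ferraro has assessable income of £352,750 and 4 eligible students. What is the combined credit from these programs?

£23,105

Tuition Credit: base = 4 × £4,780 = £19,120. £352,750 is £2,250 into a £18,000 phase-out range, leaving 15,750/18,000 of the credit: £19,120 × 15,750/18,000 = £16,730.
Energy Efficiency Rebate: £352,750 is below the £368,000 cutoff, so the full £6,375 applies.
Total: £16,730 + £6,375 = £23,105.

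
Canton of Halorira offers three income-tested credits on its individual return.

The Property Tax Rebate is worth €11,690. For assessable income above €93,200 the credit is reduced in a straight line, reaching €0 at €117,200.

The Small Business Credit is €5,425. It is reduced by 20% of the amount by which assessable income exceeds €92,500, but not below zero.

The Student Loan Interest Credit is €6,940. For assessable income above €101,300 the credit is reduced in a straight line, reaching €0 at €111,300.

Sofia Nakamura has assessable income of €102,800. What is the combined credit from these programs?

€16,278

Property Tax Rebate: €102,800 is €9,600 into a €24,000 phase-out range, leaving 14,400/24,000 of the credit: €11,690 × 14,400/24,000 = €7,014.
Small Business Credit: 20% of the €10,300 excess over €92,500 is €2,060; credit = €5,425 − €2,060 = €3,365.
Student Loan Interest Credit: €102,800 is €1,500 into a €10,000 phase-out range, leaving 8,500/10,000 of the credit: €6,940 × 8,500/10,000 = €5,899.
Total: €7,014 + €3,365 + €5,899 = €16,278.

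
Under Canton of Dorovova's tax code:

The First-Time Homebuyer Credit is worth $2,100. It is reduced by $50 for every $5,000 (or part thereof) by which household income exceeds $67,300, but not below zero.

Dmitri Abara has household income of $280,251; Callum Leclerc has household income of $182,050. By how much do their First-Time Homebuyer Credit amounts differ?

Dmitri ($280,251): First-Time Homebuyer Credit: income exceeds $67,300 by $212,951 → 43 increments × $50 = $2,150 ≥ base, so the credit is $0.
Callum ($182,050): First-Time Homebuyer Credit: income exceeds $67,300 by $114,750, which is 23 full-or-partial $5,000 increments; reduction = 23 × $50 = $1,150, leaving $950.
Difference: |$0 − $950| = $950.

$950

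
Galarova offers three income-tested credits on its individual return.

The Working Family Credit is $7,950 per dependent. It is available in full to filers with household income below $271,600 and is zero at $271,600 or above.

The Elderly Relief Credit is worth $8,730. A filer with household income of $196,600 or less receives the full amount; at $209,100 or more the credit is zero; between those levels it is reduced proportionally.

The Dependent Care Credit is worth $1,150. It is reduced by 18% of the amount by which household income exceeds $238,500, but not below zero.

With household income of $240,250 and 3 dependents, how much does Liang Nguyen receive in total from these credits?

Working Family Credit: base = 3 × $7,950 = $23,850. $240,250 is below the $271,600 cutoff, so the full $23,850 applies.
Elderly Relief Credit: $240,250 is at or above $209,100, so the credit is $0.
Dependent Care Credit: 18% of the $1,750 excess over $238,500 is $315; credit = $1,150 − $315 = $835.
Total: $23,850 + $0 + $835 = $24,685.

$24,685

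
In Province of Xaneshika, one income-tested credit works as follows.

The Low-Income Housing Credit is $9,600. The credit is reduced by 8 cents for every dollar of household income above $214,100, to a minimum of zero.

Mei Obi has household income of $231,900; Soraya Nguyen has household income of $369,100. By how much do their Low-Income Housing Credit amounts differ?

Mei ($231,900): Low-Income Housing Credit: 8% of the $17,800 excess over $214,100 is $1,424; credit = $9,600 − $1,424 = $8,176.
Soraya ($369,100): Low-Income Housing Credit: 8% of the $155,000 excess over $214,100 is $12,400 ≥ base, so the credit is $0.
Difference: |$8,176 − $0| = $8,176.

$8,176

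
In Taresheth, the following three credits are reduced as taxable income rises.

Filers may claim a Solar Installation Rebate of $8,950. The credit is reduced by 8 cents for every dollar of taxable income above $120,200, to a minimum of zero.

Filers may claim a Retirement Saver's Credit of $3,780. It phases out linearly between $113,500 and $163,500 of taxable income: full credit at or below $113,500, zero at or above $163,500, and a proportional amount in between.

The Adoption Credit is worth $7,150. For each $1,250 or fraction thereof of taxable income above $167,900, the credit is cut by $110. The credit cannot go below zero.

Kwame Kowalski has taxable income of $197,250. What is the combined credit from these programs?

$7,296

Solar Installation Rebate: 8% of the $77,050 excess over $120,200 is $6,164; credit = $8,950 − $6,164 = $2,786.
Retirement Saver's Credit: $197,250 is at or above $163,500, so the credit is $0.
Adoption Credit: income exceeds $167,900 by $29,350, which is 24 full-or-partial $1,250 increments; reduction = 24 × $110 = $2,640, leaving $4,510.
Total: $2,786 + $0 + $4,510 = $7,296.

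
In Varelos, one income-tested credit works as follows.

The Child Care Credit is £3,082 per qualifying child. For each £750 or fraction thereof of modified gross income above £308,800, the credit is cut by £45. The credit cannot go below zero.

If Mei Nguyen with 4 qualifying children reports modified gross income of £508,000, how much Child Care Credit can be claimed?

Child Care Credit: base = 4 × £3,082 = £12,328. income exceeds £308,800 by £199,200, which is 266 full-or-partial £750 increments; reduction = 266 × £45 = £11,970, leaving £358.

£358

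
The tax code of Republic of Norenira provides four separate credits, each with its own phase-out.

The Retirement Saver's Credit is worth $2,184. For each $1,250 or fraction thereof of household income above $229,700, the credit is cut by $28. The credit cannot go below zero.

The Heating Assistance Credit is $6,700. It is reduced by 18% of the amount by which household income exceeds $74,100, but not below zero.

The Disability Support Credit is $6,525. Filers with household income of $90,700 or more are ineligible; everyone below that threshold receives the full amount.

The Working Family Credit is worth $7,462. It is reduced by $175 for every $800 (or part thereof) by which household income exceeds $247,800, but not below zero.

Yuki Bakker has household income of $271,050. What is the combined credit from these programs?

Retirement Saver's Credit: income exceeds $229,700 by $41,350, which is 34 full-or-partial $1,250 increments; reduction = 34 × $28 = $952, leaving $1,232.
Heating Assistance Credit: 18% of the $196,950 excess over $74,100 is $35,451 ≥ base, so the credit is $0.
Disability Support Credit: $271,050 meets or exceeds the $90,700 cutoff, so the credit is $0.
Working Family Credit: income exceeds $247,800 by $23,250, which is 30 full-or-partial $800 increments; reduction = 30 × $175 = $5,250, leaving $2,212.
Total: $1,232 + $0 + $0 + $2,212 = $3,444.

$3,444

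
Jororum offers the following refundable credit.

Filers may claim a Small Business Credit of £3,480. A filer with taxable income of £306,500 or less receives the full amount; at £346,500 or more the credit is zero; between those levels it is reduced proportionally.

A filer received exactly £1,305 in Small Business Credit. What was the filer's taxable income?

£1,305 is 1,305/3,480 of the full £3,480, so 2,175/3,480 of the £40,000 range has been used: income = £306,500 + £40,000 × 2,175/3,480 = £331,500.

£331,500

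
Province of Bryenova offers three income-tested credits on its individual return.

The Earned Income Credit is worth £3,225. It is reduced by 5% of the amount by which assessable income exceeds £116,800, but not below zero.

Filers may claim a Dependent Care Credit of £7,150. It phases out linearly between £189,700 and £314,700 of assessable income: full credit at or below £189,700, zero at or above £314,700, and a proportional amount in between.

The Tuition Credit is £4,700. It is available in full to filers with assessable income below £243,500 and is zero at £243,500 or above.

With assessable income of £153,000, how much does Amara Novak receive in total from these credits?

£13,265

Earned Income Credit: 5% of the £36,200 excess over £116,800 is £1,810; credit = £3,225 − £1,810 = £1,415.
Dependent Care Credit: £153,000 is at or below the £189,700 threshold, so the full £7,150 applies.
Tuition Credit: £153,000 is below the £243,500 cutoff, so the full £4,700 applies.
Total: £1,415 + £7,150 + £4,700 = £13,265.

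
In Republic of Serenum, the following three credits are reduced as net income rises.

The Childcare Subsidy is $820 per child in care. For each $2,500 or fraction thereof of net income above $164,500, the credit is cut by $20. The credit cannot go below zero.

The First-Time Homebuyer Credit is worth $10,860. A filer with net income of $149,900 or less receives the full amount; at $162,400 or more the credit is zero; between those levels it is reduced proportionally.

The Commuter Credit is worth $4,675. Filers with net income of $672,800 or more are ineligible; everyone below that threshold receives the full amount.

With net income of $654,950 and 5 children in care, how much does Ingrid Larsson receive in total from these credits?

$4,835

Childcare Subsidy: base = 5 × $820 = $4,100. income exceeds $164,500 by $490,450, which is 197 full-or-partial $2,500 increments; reduction = 197 × $20 = $3,940, leaving $160.
First-Time Homebuyer Credit: $654,950 is at or above $162,400, so the credit is $0.
Commuter Credit: $654,950 is below the $672,800 cutoff, so the full $4,675 applies.
Total: $160 + $0 + $4,675 = $4,835.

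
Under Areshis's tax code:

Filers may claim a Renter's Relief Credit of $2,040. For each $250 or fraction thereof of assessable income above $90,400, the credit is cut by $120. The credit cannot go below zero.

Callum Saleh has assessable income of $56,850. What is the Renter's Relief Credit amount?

$2,040

Renter's Relief Credit: $56,850 is at or below the $90,400 threshold, so the full $2,040 applies.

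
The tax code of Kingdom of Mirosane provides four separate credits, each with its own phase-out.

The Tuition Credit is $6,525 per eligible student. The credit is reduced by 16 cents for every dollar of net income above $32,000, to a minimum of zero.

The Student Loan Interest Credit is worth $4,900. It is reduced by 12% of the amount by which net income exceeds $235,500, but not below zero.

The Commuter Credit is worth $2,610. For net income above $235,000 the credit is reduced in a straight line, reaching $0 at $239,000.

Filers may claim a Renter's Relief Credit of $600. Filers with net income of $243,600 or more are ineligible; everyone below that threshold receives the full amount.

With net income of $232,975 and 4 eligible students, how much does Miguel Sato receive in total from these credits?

$8,110

Tuition Credit: base = 4 × $6,525 = $26,100. 16% of the $200,975 excess over $32,000 is $32,156 ≥ base, so the credit is $0.
Student Loan Interest Credit: $232,975 is at or below the $235,500 threshold, so the full $4,900 applies.
Commuter Credit: $232,975 is at or below the $235,000 threshold, so the full $2,610 applies.
Renter's Relief Credit: $232,975 is below the $243,600 cutoff, so the full $600 applies.
Total: $0 + $4,900 + $2,610 + $600 = $8,110.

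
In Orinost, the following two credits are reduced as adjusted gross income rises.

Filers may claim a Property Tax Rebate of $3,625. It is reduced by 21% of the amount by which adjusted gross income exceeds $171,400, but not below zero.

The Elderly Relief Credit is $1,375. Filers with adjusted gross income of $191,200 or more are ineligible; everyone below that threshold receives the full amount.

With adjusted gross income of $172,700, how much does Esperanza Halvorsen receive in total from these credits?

Property Tax Rebate: 21% of the $1,300 excess over $171,400 is $273; credit = $3,625 − $273 = $3,352.
Elderly Relief Credit: $172,700 is below the $191,200 cutoff, so the full $1,375 applies.
Total: $3,352 + $1,375 = $4,727.

$4,727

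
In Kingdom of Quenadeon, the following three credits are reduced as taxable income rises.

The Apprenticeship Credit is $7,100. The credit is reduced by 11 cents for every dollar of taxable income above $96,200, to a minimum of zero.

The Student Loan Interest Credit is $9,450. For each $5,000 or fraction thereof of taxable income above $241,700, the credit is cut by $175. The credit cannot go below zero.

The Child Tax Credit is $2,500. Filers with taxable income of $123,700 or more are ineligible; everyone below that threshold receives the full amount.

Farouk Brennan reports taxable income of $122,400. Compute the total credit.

Apprenticeship Credit: 11% of the $26,200 excess over $96,200 is $2,882; credit = $7,100 − $2,882 = $4,218.
Student Loan Interest Credit: $122,400 is at or below the $241,700 threshold, so the full $9,450 applies.
Child Tax Credit: $122,400 is below the $123,700 cutoff, so the full $2,500 applies.
Total: $4,218 + $9,450 + $2,500 = $16,168.

$16,168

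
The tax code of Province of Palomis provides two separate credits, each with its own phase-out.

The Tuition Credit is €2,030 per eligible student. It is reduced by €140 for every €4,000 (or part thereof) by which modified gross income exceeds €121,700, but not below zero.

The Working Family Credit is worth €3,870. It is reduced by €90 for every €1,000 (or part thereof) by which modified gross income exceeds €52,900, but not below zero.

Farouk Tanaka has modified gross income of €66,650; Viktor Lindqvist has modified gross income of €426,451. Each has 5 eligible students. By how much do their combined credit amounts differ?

€12,760

Farouk (€66,650): Tuition Credit: base = 5 × €2,030 = €10,150. €66,650 is at or below the €121,700 threshold, so the full €10,150 applies. Working Family Credit: income exceeds €52,900 by €13,750, which is 14 full-or-partial €1,000 increments; reduction = 14 × €90 = €1,260, leaving €2,610. total €10,150 + €2,610 = €12,760
Viktor (€426,451): Tuition Credit: base = 5 × €2,030 = €10,150. income exceeds €121,700 by €304,751 → 77 increments × €140 = €10,780 ≥ base, so the credit is €0. Working Family Credit: income exceeds €52,900 by €373,551 → 374 increments × €90 = €33,660 ≥ base, so the credit is €0. total €0 + €0 = €0
Difference: |€12,760 − €0| = €12,760.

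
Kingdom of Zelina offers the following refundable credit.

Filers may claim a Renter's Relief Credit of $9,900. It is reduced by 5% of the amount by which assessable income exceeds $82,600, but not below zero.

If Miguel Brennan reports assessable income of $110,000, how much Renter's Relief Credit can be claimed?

$8,530

Renter's Relief Credit: 5% of the $27,400 excess over $82,600 is $1,370; credit = $9,900 − $1,370 = $8,530.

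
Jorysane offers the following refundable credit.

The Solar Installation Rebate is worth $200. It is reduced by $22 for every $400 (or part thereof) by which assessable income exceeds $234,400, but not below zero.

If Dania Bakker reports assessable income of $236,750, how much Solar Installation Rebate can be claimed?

Solar Installation Rebate: income exceeds $234,400 by $2,350, which is 6 full-or-partial $400 increments; reduction = 6 × $22 = $132, leaving $68.

$68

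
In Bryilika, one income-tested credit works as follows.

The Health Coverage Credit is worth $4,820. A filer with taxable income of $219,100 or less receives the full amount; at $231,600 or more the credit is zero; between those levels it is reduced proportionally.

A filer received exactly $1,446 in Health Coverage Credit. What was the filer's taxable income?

$227,850

$1,446 is 1,446/4,820 of the full $4,820, so 3,374/4,820 of the $12,500 range has been used: income = $219,100 + $12,500 × 3,374/4,820 = $227,850.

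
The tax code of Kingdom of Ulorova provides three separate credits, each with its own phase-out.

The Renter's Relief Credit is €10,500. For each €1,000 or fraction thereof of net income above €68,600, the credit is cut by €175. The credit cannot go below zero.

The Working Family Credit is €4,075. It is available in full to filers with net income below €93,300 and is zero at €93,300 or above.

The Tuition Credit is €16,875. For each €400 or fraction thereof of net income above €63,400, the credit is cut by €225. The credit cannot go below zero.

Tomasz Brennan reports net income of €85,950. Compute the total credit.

Renter's Relief Credit: income exceeds €68,600 by €17,350, which is 18 full-or-partial €1,000 increments; reduction = 18 × €175 = €3,150, leaving €7,350.
Working Family Credit: €85,950 is below the €93,300 cutoff, so the full €4,075 applies.
Tuition Credit: income exceeds €63,400 by €22,550, which is 57 full-or-partial €400 increments; reduction = 57 × €225 = €12,825, leaving €4,050.
Total: €7,350 + €4,075 + €4,050 = €15,475.

€15,475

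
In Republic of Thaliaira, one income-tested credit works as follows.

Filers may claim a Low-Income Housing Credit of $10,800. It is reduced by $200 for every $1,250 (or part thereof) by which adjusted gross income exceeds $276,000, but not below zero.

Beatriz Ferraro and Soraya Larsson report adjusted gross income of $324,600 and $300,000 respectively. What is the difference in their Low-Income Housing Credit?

$3,800

Beatriz ($324,600): Low-Income Housing Credit: income exceeds $276,000 by $48,600, which is 39 full-or-partial $1,250 increments; reduction = 39 × $200 = $7,800, leaving $3,000.
Soraya ($300,000): Low-Income Housing Credit: income exceeds $276,000 by $24,000, which is 20 full-or-partial $1,250 increments; reduction = 20 × $200 = $4,000, leaving $6,800.
Difference: |$3,000 − $6,800| = $3,800.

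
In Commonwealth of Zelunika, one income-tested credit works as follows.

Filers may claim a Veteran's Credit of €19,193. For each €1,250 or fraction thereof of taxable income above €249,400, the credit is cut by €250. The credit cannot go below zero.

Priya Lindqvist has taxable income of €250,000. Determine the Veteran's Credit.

Veteran's Credit: income exceeds €249,400 by €600, which is 1 full-or-partial €1,250 increment; reduction = 1 × €250 = €250, leaving €18,943.

€18,943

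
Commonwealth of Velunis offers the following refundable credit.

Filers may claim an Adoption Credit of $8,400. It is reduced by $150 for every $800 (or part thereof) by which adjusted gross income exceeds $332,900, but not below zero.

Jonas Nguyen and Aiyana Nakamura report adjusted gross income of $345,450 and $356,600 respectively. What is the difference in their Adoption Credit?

$2,100

Jonas ($345,450): Adoption Credit: income exceeds $332,900 by $12,550, which is 16 full-or-partial $800 increments; reduction = 16 × $150 = $2,400, leaving $6,000.
Aiyana ($356,600): Adoption Credit: income exceeds $332,900 by $23,700, which is 30 full-or-partial $800 increments; reduction = 30 × $150 = $4,500, leaving $3,900.
Difference: |$6,000 − $3,900| = $2,100.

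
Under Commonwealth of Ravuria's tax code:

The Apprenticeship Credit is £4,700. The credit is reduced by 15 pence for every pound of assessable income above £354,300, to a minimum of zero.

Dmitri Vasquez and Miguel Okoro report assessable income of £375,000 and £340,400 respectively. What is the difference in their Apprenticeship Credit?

Dmitri (£375,000): Apprenticeship Credit: 15% of the £20,700 excess over £354,300 is £3,105; credit = £4,700 − £3,105 = £1,595.
Miguel (£340,400): Apprenticeship Credit: £340,400 is at or below the £354,300 threshold, so the full £4,700 applies.
Difference: |£1,595 − £4,700| = £3,105.

£3,105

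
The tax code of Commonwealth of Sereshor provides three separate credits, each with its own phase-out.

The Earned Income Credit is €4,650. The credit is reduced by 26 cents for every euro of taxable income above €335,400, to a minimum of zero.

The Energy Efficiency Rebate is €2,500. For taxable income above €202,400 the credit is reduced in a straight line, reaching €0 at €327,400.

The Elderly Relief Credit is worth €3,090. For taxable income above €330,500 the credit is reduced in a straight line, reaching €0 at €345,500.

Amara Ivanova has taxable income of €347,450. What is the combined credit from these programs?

€1,517

Earned Income Credit: 26% of the €12,050 excess over €335,400 is €3,133; credit = €4,650 − €3,133 = €1,517.
Energy Efficiency Rebate: €347,450 is at or above €327,400, so the credit is €0.
Elderly Relief Credit: €347,450 is at or above €345,500, so the credit is €0.
Total: €1,517 + €0 + €0 = €1,517.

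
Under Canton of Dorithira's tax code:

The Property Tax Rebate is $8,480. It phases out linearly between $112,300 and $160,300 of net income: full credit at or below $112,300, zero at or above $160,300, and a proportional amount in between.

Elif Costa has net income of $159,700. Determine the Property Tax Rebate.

Property Tax Rebate: $159,700 is $47,400 into a $48,000 phase-out range, leaving 600/48,000 of the credit: $8,480 × 600/48,000 = $106.

$106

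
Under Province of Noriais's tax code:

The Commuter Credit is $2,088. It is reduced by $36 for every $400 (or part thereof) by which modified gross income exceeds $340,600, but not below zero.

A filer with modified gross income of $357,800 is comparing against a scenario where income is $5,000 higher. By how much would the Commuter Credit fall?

$468

At $357,800 — income exceeds $340,600 by $17,200, which is 43 full-or-partial $400 increments; reduction = 43 × $36 = $1,548, leaving $540.
At $362,800 — income exceeds $340,600 by $22,200, which is 56 full-or-partial $400 increments; reduction = 56 × $36 = $2,016, leaving $72.
Lost: $540 − $72 = $468.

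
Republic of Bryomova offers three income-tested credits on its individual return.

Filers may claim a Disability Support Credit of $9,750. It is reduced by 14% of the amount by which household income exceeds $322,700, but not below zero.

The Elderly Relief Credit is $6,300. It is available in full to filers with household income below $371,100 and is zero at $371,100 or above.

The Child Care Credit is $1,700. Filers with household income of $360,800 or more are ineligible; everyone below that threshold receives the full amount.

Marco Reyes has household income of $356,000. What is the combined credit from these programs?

$13,088

Disability Support Credit: 14% of the $33,300 excess over $322,700 is $4,662; credit = $9,750 − $4,662 = $5,088.
Elderly Relief Credit: $356,000 is below the $371,100 cutoff, so the full $6,300 applies.
Child Care Credit: $356,000 is below the $360,800 cutoff, so the full $1,700 applies.
Total: $5,088 + $6,300 + $1,700 = $13,088.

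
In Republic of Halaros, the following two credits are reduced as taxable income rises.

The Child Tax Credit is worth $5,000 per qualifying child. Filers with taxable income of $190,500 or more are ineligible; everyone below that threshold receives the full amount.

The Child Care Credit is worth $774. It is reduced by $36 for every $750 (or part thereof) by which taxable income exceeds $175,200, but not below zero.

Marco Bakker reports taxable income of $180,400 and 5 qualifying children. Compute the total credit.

Child Tax Credit: base = 5 × $5,000 = $25,000. $180,400 is below the $190,500 cutoff, so the full $25,000 applies.
Child Care Credit: income exceeds $175,200 by $5,200, which is 7 full-or-partial $750 increments; reduction = 7 × $36 = $252, leaving $522.
Total: $25,000 + $522 = $25,522.

$25,522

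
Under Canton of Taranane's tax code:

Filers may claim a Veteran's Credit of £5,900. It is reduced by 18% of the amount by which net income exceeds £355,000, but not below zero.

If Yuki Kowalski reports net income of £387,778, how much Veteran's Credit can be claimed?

£0

Veteran's Credit: 18% of the £32,778 excess over £355,000 is £5,900.04 ≥ base, so the credit is £0.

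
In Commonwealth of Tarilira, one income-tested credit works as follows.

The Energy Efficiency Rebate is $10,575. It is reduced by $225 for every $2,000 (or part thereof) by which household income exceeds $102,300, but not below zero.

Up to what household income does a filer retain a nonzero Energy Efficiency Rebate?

After 46 increments the reduction is 46 × $225 = $10,350, leaving $225; one more increment wipes it out. Increment 46 ends at excess 46 × $2,000 = $92,000, so the highest qualifying income is $102,300 + $92,000 = $194,300.

$194,300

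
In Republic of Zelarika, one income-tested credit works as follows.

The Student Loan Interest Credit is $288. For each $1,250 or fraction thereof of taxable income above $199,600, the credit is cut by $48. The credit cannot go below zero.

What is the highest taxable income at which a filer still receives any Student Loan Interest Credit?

$205,850

After 5 increments the reduction is 5 × $48 = $240, leaving $48; one more increment wipes it out. Increment 5 ends at excess 5 × $1,250 = $6,250, so the highest qualifying income is $199,600 + $6,250 = $205,850.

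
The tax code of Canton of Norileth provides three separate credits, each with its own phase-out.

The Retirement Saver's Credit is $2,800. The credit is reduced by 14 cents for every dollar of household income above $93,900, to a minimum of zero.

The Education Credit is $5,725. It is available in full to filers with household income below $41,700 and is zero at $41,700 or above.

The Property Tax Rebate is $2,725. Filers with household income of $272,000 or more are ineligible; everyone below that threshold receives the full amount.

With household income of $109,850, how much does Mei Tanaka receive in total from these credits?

Retirement Saver's Credit: 14% of the $15,950 excess over $93,900 is $2,233; credit = $2,800 − $2,233 = $567.
Education Credit: $109,850 meets or exceeds the $41,700 cutoff, so the credit is $0.
Property Tax Rebate: $109,850 is below the $272,000 cutoff, so the full $2,725 applies.
Total: $567 + $0 + $2,725 = $3,292.

$3,292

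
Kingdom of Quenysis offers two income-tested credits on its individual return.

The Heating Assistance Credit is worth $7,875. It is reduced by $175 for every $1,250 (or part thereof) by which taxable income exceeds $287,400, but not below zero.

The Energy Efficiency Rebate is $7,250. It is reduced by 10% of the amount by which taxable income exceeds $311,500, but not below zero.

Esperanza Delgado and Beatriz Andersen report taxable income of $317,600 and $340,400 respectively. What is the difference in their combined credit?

$5,430

Esperanza ($317,600): Heating Assistance Credit: income exceeds $287,400 by $30,200, which is 25 full-or-partial $1,250 increments; reduction = 25 × $175 = $4,375, leaving $3,500. Energy Efficiency Rebate: 10% of the $6,100 excess over $311,500 is $610; credit = $7,250 − $610 = $6,640. total $3,500 + $6,640 = $10,140
Beatriz ($340,400): Heating Assistance Credit: income exceeds $287,400 by $53,000, which is 43 full-or-partial $1,250 increments; reduction = 43 × $175 = $7,525, leaving $350. Energy Efficiency Rebate: 10% of the $28,900 excess over $311,500 is $2,890; credit = $7,250 − $2,890 = $4,360. total $350 + $4,360 = $4,710
Difference: |$10,140 − $4,710| = $5,430.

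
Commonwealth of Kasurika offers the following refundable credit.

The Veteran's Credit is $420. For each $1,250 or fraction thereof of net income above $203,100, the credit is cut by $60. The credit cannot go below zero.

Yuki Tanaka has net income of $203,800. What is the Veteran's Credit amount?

Veteran's Credit: income exceeds $203,100 by $700, which is 1 full-or-partial $1,250 increment; reduction = 1 × $60 = $60, leaving $360.

$360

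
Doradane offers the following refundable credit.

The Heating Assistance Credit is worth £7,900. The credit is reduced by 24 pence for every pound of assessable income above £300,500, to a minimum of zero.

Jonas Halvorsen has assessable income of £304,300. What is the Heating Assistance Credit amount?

£6,988

Heating Assistance Credit: 24% of the £3,800 excess over £300,500 is £912; credit = £7,900 − £912 = £6,988.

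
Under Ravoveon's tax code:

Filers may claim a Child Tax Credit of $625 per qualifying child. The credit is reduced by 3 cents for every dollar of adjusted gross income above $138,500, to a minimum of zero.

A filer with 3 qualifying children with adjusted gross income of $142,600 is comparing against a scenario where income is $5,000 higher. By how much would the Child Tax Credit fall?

$150

At $142,600 — base = 3 × $625 = $1,875. 3% of the $4,100 excess over $138,500 is $123; credit = $1,875 − $123 = $1,752.
At $147,600 — base = 3 × $625 = $1,875. 3% of the $9,100 excess over $138,500 is $273; credit = $1,875 − $273 = $1,602.
Lost: $1,752 − $1,602 = $150.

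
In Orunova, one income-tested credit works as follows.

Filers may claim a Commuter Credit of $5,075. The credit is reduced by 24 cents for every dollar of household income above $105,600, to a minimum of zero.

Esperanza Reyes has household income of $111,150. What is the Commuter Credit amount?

$3,743

Commuter Credit: 24% of the $5,550 excess over $105,600 is $1,332; credit = $5,075 − $1,332 = $3,743.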